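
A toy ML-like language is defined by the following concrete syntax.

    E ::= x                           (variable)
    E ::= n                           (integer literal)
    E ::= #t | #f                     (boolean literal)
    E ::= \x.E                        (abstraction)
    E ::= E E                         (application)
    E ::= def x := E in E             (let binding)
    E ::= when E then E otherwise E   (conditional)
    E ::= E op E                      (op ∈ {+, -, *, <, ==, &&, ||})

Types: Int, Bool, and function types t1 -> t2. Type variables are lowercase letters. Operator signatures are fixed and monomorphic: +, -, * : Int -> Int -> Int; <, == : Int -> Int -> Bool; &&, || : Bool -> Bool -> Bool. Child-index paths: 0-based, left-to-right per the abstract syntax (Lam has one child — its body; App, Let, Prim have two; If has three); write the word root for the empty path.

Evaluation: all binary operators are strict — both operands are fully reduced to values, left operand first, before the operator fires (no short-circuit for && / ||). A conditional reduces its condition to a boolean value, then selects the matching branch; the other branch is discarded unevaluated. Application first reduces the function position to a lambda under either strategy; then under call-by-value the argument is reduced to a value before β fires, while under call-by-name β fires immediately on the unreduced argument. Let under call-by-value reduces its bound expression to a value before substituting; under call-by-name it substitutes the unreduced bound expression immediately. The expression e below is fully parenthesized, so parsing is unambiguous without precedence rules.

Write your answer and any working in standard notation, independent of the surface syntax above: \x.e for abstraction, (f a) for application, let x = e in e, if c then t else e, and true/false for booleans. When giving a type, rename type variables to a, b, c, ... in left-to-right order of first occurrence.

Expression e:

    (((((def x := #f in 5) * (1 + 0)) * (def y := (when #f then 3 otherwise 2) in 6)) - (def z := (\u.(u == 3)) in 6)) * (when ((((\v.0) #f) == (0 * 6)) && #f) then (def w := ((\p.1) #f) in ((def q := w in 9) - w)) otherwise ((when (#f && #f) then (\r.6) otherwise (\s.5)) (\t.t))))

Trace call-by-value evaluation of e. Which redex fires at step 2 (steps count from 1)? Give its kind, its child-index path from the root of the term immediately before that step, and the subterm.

Trace:
step 0: (((((let x = false in 5) * (1 + 0)) * (let y = (if false then 3 else 2) in 6)) - (let z = (\u.(u == 3)) in 6)) * (if ((((\v.0) false) == (0 * 6)) && false) then (let w = ((\p.1) false) in ((let q = w in 9) - w)) else ((if (false && false) then (\r.6) else (\s.5)) (\t.t))))
step 1: [let@0.0.0.0] ((((5 * (1 + 0)) * (let y = (if false then 3 else 2) in 6)) - (let z = (\u.(u == 3)) in 6)) * (if ((((\v.0) false) == (0 * 6)) && false) then (let w = ((\p.1) false) in ((let q = w in 9) - w)) else ((if (false && false) then (\r.6) else (\s.5)) (\t.t))))
step 2: [delta@0.0.0.1] ((((5 * 1) * (let y = (if false then 3 else 2) in 6)) - (let z = (\u.(u == 3)) in 6)) * (if ((((\v.0) false) == (0 * 6)) && false) then (let w = ((\p.1) false) in ((let q = w in 9) - w)) else ((if (false && false) then (\r.6) else (\s.5)) (\t.t))))

Answer: delta at 0.0.0.1 : (1 + 0)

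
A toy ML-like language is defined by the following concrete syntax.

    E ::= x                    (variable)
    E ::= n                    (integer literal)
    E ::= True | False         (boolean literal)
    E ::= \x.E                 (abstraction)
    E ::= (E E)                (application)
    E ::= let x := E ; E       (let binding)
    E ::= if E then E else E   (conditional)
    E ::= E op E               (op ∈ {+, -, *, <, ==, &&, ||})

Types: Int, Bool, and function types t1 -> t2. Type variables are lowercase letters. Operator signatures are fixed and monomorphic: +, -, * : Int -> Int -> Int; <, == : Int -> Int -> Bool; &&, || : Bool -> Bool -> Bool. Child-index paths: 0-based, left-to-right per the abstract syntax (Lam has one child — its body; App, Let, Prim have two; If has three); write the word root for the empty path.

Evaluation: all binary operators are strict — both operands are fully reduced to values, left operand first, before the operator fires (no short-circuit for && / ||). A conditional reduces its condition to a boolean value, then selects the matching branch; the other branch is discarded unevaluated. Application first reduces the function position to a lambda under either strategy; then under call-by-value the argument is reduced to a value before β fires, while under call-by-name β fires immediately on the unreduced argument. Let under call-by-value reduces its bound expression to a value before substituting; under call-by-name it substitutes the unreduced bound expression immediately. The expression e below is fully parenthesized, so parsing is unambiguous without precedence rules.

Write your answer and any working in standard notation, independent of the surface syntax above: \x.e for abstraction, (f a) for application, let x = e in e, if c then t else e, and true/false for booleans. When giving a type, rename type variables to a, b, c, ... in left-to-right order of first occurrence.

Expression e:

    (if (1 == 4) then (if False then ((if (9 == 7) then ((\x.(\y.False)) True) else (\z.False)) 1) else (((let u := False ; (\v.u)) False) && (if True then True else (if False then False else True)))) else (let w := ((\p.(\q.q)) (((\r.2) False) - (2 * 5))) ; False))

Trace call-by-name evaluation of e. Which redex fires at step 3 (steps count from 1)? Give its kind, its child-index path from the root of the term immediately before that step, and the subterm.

Trace:
step 0: (if (1 == 4) then (if false then ((if (9 == 7) then ((\x.(\y.false)) true) else (\z.false)) 1) else (((let u = false in (\v.u)) false) && (if true then true else (if false then false else true)))) else (let w = ((\p.(\q.q)) (((\r.2) false) - (2 * 5))) in false))
step 1: [delta@0] (if false then (if false then ((if (9 == 7) then ((\x.(\y.false)) true) else (\z.false)) 1) else (((let u = false in (\v.u)) false) && (if true then true else (if false then false else true)))) else (let w = ((\p.(\q.q)) (((\r.2) false) - (2 * 5))) in false))
step 2: [if@root] (let w = ((\p.(\q.q)) (((\r.2) false) - (2 * 5))) in false)
step 3: [let@root] false

Answer: let at root : (let w = ((\p.(\q.q)) (((\r.2) false) - (2 * 5))) in false)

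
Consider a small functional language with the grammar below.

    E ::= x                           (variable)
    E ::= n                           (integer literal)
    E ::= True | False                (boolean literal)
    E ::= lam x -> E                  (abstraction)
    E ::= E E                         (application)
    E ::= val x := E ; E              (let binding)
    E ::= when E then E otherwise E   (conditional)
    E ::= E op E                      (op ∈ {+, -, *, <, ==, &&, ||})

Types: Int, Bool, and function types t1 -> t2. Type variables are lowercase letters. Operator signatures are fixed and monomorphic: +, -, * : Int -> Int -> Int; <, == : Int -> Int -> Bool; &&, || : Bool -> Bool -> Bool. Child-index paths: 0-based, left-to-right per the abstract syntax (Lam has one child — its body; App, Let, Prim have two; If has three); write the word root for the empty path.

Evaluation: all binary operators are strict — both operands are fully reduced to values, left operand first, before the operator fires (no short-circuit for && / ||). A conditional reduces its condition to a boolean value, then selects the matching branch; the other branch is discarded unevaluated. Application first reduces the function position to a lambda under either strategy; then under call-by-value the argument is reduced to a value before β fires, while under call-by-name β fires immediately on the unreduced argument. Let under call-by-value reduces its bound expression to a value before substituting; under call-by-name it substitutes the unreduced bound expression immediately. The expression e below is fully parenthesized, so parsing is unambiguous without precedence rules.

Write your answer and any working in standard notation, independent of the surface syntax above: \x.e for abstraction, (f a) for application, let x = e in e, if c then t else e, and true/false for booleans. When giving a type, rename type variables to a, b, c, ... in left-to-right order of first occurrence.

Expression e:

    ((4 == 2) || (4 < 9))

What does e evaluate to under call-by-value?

Answer: true

Trace:
step 0: ((4 == 2) || (4 < 9))
step 1: [delta@0] (false || (4 < 9))
step 2: [delta@1] (false || true)
step 3: [delta@root] true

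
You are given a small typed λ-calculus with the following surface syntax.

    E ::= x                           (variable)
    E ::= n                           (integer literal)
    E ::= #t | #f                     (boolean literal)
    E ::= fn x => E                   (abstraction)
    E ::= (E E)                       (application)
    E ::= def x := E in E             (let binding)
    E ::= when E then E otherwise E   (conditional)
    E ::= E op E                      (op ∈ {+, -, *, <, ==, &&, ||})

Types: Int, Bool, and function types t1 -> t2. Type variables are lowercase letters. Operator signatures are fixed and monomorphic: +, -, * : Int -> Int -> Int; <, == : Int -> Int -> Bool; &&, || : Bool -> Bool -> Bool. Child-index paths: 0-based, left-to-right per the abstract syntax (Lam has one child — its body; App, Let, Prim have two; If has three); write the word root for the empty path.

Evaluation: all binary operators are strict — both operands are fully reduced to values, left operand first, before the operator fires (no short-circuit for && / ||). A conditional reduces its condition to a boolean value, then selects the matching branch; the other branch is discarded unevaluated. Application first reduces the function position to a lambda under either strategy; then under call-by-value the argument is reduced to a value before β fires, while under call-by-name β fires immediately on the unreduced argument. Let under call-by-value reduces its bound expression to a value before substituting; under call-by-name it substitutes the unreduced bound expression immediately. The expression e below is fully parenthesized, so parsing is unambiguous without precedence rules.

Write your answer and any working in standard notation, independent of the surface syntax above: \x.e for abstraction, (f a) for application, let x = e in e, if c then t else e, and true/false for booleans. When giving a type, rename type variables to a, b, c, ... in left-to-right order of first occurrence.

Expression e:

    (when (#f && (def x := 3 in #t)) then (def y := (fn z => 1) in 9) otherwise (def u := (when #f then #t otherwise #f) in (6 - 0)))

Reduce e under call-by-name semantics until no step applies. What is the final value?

Answer: 6

Working:
step 0: (if (false && (let x = 3 in true)) then (let y = (\z.1) in 9) else (let u = (if false then true else false) in (6 - 0)))
step 1: [let@0.1] (if (false && true) then (let y = (\z.1) in 9) else (let u = (if false then true else false) in (6 - 0)))
step 2: [delta@0] (if false then (let y = (\z.1) in 9) else (let u = (if false then true else false) in (6 - 0)))
step 3: [if@root] (let u = (if false then true else false) in (6 - 0))
step 4: [let@root] (6 - 0)
step 5: [delta@root] 6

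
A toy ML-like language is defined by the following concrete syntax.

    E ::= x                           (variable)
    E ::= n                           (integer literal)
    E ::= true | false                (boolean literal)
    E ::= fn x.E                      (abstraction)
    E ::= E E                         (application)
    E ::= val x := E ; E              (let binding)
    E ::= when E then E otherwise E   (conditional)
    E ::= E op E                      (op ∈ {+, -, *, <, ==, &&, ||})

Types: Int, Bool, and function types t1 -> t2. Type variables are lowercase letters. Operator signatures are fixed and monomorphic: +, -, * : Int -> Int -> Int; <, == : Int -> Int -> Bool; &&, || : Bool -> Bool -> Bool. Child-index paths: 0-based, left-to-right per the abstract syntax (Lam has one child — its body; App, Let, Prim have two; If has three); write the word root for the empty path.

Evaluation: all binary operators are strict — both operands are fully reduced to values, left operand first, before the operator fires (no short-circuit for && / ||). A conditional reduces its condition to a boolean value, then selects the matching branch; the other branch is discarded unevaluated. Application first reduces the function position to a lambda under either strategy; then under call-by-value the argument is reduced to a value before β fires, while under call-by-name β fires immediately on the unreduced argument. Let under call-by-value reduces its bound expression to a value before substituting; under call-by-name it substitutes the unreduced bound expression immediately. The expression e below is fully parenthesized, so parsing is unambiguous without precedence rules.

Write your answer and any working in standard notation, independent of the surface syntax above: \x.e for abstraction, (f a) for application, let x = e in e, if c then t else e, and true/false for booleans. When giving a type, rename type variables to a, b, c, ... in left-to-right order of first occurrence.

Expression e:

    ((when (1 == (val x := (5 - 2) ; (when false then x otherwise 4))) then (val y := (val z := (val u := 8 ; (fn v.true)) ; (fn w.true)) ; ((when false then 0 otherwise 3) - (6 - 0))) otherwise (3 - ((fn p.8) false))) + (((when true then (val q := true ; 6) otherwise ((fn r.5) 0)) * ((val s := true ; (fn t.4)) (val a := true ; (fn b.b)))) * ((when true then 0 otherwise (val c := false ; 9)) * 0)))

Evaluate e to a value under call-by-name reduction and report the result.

Working:
step 0: ((if (1 == (let x = (5 - 2) in (if false then x else 4))) then (let y = (let z = (let u = 8 in (\v.true)) in (\w.true)) in ((if false then 0 else 3) - (6 - 0))) else (3 - ((\p.8) false))) + (((if true then (let q = true in 6) else ((\r.5) 0)) * ((let s = true in (\t.4)) (let a = true in (\b.b)))) * ((if true then 0 else (let c = false in 9)) * 0)))
step 1: [let@0.0.1] ((if (1 == (if false then (5 - 2) else 4)) then (let y = (let z = (let u = 8 in (\v.true)) in (\w.true)) in ((if false then 0 else 3) - (6 - 0))) else (3 - ((\p.8) false))) + (((if true then (let q = true in 6) else ((\r.5) 0)) * ((let s = true in (\t.4)) (let a = true in (\b.b)))) * ((if true then 0 else (let c = false in 9)) * 0)))
step 2: [if@0.0.1] ((if (1 == 4) then (let y = (let z = (let u = 8 in (\v.true)) in (\w.true)) in ((if false then 0 else 3) - (6 - 0))) else (3 - ((\p.8) false))) + (((if true then (let q = true in 6) else ((\r.5) 0)) * ((let s = true in (\t.4)) (let a = true in (\b.b)))) * ((if true then 0 else (let c = false in 9)) * 0)))
step 3: [delta@0.0] ((if false then (let y = (let z = (let u = 8 in (\v.true)) in (\w.true)) in ((if false then 0 else 3) - (6 - 0))) else (3 - ((\p.8) false))) + (((if true then (let q = true in 6) else ((\r.5) 0)) * ((let s = true in (\t.4)) (let a = true in (\b.b)))) * ((if true then 0 else (let c = false in 9)) * 0)))
step 4: [if@0] ((3 - ((\p.8) false)) + (((if true then (let q = true in 6) else ((\r.5) 0)) * ((let s = true in (\t.4)) (let a = true in (\b.b)))) * ((if true then 0 else (let c = false in 9)) * 0)))
step 5: [beta@0.1] ((3 - 8) + (((if true then (let q = true in 6) else ((\r.5) 0)) * ((let s = true in (\t.4)) (let a = true in (\b.b)))) * ((if true then 0 else (let c = false in 9)) * 0)))
step 6: [delta@0] (-5 + (((if true then (let q = true in 6) else ((\r.5) 0)) * ((let s = true in (\t.4)) (let a = true in (\b.b)))) * ((if true then 0 else (let c = false in 9)) * 0)))
step 7: [if@1.0.0] (-5 + (((let q = true in 6) * ((let s = true in (\t.4)) (let a = true in (\b.b)))) * ((if true then 0 else (let c = false in 9)) * 0)))
step 8: [let@1.0.0] (-5 + ((6 * ((let s = true in (\t.4)) (let a = true in (\b.b)))) * ((if true then 0 else (let c = false in 9)) * 0)))
step 9: [let@1.0.1.0] (-5 + ((6 * ((\t.4) (let a = true in (\b.b)))) * ((if true then 0 else (let c = false in 9)) * 0)))
step 10: [beta@1.0.1] (-5 + ((6 * 4) * ((if true then 0 else (let c = false in 9)) * 0)))
step 11: [delta@1.0] (-5 + (24 * ((if true then 0 else (let c = false in 9)) * 0)))
step 12: [if@1.1.0] (-5 + (24 * (0 * 0)))
step 13: [delta@1.1] (-5 + (24 * 0))
step 14: [delta@1] (-5 + 0)
step 15: [delta@root] -5

Answer: -5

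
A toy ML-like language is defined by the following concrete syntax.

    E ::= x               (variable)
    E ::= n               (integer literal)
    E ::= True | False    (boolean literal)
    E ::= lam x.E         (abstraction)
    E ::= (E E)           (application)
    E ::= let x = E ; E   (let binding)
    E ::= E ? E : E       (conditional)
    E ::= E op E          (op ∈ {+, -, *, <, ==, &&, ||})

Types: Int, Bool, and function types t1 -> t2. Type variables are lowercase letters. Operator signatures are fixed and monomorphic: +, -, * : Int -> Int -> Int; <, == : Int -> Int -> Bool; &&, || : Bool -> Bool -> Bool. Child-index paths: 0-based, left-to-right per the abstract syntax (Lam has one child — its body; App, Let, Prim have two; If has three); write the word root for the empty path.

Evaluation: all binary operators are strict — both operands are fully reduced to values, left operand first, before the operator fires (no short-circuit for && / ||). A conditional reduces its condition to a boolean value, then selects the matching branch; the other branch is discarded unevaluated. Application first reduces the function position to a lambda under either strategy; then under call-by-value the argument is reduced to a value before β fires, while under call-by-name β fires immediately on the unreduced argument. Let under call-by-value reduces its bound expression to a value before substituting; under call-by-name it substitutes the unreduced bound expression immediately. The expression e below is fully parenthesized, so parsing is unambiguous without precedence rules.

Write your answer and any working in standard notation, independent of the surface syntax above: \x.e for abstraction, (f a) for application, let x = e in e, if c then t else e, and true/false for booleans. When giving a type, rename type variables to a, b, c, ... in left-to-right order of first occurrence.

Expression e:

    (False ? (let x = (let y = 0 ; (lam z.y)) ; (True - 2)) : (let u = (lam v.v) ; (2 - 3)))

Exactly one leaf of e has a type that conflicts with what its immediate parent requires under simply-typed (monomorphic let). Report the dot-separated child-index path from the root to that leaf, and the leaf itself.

Derivation:
  unify Bool ~ Bool
let y : Int
y : Int
\z._ : a -> Int
let x : a -> Int
  unify Bool ~ Int
  FAIL: mismatch Bool ~ Int

Answer: 1.1.0 : true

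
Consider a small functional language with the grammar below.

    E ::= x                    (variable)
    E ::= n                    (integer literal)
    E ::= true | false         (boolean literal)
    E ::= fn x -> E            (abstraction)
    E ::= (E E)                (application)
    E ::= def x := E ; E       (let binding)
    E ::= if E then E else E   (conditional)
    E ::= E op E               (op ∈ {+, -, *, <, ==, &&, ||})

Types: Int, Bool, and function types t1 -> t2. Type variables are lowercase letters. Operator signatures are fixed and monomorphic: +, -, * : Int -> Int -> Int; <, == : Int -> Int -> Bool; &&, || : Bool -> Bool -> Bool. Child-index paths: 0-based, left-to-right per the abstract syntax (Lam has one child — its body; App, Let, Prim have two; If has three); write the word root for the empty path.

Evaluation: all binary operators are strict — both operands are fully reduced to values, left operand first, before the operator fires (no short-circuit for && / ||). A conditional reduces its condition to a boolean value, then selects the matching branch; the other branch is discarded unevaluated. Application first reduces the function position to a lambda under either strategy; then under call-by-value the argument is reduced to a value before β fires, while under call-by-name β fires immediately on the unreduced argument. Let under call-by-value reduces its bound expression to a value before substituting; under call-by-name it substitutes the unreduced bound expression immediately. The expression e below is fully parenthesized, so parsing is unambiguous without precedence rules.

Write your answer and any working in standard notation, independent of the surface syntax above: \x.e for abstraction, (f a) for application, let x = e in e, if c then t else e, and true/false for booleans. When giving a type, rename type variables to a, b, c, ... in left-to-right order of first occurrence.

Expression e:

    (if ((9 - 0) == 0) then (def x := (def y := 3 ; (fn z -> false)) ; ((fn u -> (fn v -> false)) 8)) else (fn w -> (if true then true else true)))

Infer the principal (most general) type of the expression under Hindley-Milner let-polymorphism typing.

Answer: a -> Bool

Derivation:
  unify Int ~ Int
  unify Int ~ Int
  unify Int ~ Int
  unify Int ~ Int
  unify Bool ~ Bool
let y : Int
\z._ : a -> Bool
let x : forall. a -> Bool
\v._ : c -> Bool
\u._ : b -> c -> Bool
  unify b -> c -> Bool ~ Int -> d
  unify b ~ Int
  unify c -> Bool ~ d
_ _ : c -> Bool
  unify Bool ~ Bool
  unify Bool ~ Bool
\w._ : e -> Bool
  unify c -> Bool ~ e -> Bool
  unify c ~ e
  unify Bool ~ Bool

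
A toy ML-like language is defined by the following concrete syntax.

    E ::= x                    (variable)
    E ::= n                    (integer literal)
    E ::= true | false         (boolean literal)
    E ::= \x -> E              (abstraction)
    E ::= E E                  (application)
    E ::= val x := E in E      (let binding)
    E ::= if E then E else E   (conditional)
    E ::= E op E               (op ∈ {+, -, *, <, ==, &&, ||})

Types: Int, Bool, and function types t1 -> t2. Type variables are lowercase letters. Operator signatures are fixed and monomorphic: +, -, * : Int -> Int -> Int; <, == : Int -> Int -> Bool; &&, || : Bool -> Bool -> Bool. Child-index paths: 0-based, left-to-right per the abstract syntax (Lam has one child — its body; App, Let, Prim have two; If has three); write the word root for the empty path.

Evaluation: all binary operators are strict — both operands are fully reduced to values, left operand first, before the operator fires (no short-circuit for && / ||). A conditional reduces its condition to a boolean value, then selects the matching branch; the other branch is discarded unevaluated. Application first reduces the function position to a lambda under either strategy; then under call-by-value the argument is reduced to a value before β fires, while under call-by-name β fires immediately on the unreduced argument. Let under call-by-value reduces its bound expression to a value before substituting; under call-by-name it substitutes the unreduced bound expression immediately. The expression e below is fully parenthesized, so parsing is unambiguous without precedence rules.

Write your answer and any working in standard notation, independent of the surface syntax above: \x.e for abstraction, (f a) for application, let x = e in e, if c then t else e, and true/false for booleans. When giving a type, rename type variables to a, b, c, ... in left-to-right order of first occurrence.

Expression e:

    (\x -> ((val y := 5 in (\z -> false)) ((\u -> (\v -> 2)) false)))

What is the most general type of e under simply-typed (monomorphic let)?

Answer: a -> Bool

Working:
let y : Int
\z._ : b -> Bool
\v._ : d -> Int
\u._ : c -> d -> Int
  unify c -> d -> Int ~ Bool -> e
  unify c ~ Bool
  unify d -> Int ~ e
_ _ : d -> Int
  unify b -> Bool ~ (d -> Int) -> f
  unify b ~ d -> Int
  unify Bool ~ f
_ _ : Bool
\x._ : a -> Bool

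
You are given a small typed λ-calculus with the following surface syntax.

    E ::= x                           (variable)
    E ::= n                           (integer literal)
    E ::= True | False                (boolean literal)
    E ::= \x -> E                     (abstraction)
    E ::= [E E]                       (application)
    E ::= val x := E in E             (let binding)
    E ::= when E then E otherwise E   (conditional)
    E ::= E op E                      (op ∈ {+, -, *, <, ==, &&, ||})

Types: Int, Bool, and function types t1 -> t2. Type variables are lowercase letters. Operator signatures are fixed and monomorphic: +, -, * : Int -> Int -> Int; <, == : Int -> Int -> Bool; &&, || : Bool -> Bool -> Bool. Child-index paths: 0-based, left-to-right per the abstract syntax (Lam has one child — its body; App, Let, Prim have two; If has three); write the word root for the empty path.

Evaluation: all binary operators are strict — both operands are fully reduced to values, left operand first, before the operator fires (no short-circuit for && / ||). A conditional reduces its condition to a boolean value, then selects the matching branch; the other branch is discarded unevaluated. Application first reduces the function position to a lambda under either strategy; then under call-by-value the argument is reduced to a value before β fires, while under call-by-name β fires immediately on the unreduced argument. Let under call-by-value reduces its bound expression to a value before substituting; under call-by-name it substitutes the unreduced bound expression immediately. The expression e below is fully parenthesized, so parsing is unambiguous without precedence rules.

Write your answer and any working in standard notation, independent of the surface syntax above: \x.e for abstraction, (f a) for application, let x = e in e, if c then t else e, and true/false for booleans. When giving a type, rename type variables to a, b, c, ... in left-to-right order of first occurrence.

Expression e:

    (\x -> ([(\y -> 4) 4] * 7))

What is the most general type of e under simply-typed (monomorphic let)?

Answer: a -> Int

Trace:
\y._ : b -> Int
  unify b -> Int ~ Int -> c
  unify b ~ Int
  unify Int ~ c
_ _ : Int
  unify Int ~ Int
  unify Int ~ Int
\x._ : a -> Int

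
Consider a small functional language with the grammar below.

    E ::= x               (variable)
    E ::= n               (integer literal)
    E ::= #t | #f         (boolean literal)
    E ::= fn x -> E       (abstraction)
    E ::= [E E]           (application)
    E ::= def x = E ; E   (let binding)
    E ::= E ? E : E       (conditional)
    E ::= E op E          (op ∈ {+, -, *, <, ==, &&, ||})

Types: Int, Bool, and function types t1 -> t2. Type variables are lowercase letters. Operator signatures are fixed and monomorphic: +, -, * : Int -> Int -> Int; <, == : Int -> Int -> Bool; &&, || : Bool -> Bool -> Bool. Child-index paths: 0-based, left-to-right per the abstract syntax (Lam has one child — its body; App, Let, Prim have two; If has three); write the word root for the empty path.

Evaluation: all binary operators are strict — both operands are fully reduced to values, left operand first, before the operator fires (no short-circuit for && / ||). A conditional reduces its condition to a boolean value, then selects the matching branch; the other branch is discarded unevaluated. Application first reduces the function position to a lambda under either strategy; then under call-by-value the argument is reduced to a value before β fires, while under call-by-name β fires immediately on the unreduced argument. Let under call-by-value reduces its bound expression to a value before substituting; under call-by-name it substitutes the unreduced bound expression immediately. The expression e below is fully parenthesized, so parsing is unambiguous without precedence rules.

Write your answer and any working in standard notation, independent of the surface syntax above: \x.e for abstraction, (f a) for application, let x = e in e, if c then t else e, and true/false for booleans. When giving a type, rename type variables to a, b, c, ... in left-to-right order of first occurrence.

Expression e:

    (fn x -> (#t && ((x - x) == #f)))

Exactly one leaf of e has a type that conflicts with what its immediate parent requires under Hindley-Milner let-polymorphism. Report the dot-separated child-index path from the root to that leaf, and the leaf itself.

Derivation:
  unify Bool ~ Bool
x : a
  unify a ~ Int
x : Int
  unify Int ~ Int
  unify Int ~ Int
  unify Bool ~ Int
  FAIL: mismatch Bool ~ Int

Answer: 0.1.1 : false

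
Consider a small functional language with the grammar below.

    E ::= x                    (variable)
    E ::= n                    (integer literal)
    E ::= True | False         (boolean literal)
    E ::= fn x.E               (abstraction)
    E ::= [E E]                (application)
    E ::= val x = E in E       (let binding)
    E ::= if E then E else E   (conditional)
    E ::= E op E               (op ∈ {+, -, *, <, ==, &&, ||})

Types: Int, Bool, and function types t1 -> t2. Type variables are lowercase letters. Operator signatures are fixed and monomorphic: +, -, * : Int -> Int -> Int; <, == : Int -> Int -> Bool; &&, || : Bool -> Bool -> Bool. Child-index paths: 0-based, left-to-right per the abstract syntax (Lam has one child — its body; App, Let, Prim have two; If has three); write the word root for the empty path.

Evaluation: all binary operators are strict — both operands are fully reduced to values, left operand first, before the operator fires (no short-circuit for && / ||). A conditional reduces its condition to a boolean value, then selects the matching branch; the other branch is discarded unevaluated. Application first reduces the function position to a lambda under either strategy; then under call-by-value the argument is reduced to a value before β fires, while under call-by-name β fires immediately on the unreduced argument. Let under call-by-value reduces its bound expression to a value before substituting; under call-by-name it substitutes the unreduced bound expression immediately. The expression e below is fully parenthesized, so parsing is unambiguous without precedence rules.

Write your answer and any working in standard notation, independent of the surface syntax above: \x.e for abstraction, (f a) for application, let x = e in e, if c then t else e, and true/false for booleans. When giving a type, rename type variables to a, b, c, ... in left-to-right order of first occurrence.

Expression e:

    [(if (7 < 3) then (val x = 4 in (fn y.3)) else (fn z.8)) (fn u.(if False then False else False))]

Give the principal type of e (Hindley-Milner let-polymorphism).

Derivation:
  unify Int ~ Int
  unify Int ~ Int
  unify Bool ~ Bool
let x : Int
\y._ : a -> Int
\z._ : b -> Int
  unify a -> Int ~ b -> Int
  unify a ~ b
  unify Int ~ Int
  unify Bool ~ Bool
  unify Bool ~ Bool
\u._ : c -> Bool
  unify b -> Int ~ (c -> Bool) -> d
  unify b ~ c -> Bool
  unify Int ~ d
_ _ : Int

Answer: Int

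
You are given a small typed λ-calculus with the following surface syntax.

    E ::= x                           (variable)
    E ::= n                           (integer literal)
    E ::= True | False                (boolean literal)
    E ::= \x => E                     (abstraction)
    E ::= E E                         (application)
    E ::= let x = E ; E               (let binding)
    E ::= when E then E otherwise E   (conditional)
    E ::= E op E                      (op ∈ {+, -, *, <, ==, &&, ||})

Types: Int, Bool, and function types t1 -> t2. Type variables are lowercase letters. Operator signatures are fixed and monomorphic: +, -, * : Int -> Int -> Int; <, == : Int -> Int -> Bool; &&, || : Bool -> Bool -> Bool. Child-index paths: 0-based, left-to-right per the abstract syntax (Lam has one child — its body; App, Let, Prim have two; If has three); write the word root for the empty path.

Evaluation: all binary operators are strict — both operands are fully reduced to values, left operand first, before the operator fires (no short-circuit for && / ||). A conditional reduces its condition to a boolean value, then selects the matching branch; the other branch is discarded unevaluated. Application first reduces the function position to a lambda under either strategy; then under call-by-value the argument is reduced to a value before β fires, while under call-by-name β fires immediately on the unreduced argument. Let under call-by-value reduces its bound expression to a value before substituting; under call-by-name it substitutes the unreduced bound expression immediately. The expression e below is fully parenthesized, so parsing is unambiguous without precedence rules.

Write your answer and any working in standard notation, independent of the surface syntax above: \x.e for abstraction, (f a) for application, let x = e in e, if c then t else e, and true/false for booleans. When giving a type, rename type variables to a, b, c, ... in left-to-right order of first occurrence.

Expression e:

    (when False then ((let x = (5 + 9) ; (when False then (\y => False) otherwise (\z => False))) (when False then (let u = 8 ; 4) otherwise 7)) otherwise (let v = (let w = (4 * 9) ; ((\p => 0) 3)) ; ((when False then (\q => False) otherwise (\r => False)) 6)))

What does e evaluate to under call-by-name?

Trace:
step 0: (if false then ((let x = (5 + 9) in (if false then (\y.false) else (\z.false))) (if false then (let u = 8 in 4) else 7)) else (let v = (let w = (4 * 9) in ((\p.0) 3)) in ((if false then (\q.false) else (\r.false)) 6)))
step 1: [if@root] (let v = (let w = (4 * 9) in ((\p.0) 3)) in ((if false then (\q.false) else (\r.false)) 6))
step 2: [let@root] ((if false then (\q.false) else (\r.false)) 6)
step 3: [if@0] ((\r.false) 6)
step 4: [beta@root] false

Answer: false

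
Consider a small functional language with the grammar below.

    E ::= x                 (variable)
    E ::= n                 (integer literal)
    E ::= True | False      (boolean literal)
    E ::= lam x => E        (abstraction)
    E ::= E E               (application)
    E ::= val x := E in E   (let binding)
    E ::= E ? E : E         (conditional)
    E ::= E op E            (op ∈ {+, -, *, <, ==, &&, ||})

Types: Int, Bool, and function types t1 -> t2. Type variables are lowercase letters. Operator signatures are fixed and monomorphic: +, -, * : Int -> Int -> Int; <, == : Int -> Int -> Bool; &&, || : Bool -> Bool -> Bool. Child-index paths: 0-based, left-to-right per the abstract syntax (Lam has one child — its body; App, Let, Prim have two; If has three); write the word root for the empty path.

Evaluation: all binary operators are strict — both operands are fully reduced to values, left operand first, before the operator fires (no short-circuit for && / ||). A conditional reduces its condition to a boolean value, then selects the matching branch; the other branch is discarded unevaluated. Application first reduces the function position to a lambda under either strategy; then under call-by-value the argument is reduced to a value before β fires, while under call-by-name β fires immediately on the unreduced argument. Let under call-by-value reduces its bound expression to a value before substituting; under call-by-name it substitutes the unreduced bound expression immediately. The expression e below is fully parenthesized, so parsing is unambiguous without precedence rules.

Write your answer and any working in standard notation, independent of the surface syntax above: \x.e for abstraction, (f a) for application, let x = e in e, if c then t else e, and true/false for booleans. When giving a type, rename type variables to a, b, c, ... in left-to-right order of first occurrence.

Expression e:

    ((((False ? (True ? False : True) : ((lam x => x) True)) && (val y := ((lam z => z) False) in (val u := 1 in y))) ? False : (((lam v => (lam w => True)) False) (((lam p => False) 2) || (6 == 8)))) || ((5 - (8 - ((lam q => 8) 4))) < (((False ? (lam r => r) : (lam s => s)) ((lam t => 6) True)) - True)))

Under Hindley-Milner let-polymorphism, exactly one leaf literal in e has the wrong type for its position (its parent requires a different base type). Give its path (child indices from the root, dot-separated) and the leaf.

Answer: 1.1.1 : true

Derivation:
  unify Bool ~ Bool
  unify Bool ~ Bool
  unify Bool ~ Bool
x : a
\x._ : a -> a
  unify a -> a ~ Bool -> b
  unify a ~ Bool
  unify Bool ~ b
_ _ : Bool
  unify Bool ~ Bool
  unify Bool ~ Bool
z : c
\z._ : c -> c
  unify c -> c ~ Bool -> d
  unify c ~ Bool
  unify Bool ~ d
_ _ : Bool
let y : Bool
let u : Int
y : Bool
  unify Bool ~ Bool
  unify Bool ~ Bool
\w._ : f -> Bool
\v._ : e -> f -> Bool
  unify e -> f -> Bool ~ Bool -> g
  unify e ~ Bool
  unify f -> Bool ~ g
_ _ : f -> Bool
\p._ : h -> Bool
  unify h -> Bool ~ Int -> i
  unify h ~ Int
  unify Bool ~ i
_ _ : Bool
  unify Bool ~ Bool
  unify Int ~ Int
  unify Int ~ Int
  unify Bool ~ Bool
  unify f -> Bool ~ Bool -> j
  unify f ~ Bool
  unify Bool ~ j
_ _ : Bool
  unify Bool ~ Bool
  unify Bool ~ Bool
  unify Int ~ Int
  unify Int ~ Int
\q._ : k -> Int
  unify k -> Int ~ Int -> l
  unify k ~ Int
  unify Int ~ l
_ _ : Int
  unify Int ~ Int
  unify Int ~ Int
  unify Int ~ Int
  unify Bool ~ Bool
r : m
\r._ : m -> m
s : n
\s._ : n -> n
  unify m -> m ~ n -> n
  unify m ~ n
  unify n ~ n
\t._ : o -> Int
  unify o -> Int ~ Bool -> p
  unify o ~ Bool
  unify Int ~ p
_ _ : Int
  unify n -> n ~ Int -> q
  unify n ~ Int
  unify Int ~ q
_ _ : Int
  unify Int ~ Int
  unify Bool ~ Int
  FAIL: mismatch Bool ~ Int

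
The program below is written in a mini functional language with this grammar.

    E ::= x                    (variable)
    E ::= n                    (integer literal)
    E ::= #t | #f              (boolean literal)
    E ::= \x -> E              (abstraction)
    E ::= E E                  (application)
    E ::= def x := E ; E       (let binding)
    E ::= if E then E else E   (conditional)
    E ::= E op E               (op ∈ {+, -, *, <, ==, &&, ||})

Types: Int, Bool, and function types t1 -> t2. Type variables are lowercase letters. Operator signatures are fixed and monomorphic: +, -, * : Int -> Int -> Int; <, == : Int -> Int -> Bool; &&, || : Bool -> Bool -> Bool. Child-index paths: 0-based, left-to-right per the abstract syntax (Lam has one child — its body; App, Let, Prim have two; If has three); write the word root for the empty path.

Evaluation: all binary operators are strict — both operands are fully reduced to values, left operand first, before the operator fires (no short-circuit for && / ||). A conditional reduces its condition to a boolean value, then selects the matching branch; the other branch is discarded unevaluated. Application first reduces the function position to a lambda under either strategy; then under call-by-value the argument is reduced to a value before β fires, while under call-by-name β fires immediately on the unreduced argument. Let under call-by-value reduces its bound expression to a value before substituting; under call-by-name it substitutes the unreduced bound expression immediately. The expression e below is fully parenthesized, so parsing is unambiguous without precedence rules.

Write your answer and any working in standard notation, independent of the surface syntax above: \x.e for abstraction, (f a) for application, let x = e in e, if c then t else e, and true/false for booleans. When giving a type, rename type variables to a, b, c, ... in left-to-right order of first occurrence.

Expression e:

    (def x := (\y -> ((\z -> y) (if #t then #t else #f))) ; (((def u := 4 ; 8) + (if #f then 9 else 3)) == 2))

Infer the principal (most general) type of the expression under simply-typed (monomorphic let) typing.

Answer: Bool

Derivation:
y : a
\z._ : b -> a
  unify Bool ~ Bool
  unify Bool ~ Bool
  unify b -> a ~ Bool -> c
  unify b ~ Bool
  unify a ~ c
_ _ : c
\y._ : c -> c
let x : c -> c
let u : Int
  unify Int ~ Int
  unify Bool ~ Bool
  unify Int ~ Int
  unify Int ~ Int
  unify Int ~ Int
  unify Int ~ Int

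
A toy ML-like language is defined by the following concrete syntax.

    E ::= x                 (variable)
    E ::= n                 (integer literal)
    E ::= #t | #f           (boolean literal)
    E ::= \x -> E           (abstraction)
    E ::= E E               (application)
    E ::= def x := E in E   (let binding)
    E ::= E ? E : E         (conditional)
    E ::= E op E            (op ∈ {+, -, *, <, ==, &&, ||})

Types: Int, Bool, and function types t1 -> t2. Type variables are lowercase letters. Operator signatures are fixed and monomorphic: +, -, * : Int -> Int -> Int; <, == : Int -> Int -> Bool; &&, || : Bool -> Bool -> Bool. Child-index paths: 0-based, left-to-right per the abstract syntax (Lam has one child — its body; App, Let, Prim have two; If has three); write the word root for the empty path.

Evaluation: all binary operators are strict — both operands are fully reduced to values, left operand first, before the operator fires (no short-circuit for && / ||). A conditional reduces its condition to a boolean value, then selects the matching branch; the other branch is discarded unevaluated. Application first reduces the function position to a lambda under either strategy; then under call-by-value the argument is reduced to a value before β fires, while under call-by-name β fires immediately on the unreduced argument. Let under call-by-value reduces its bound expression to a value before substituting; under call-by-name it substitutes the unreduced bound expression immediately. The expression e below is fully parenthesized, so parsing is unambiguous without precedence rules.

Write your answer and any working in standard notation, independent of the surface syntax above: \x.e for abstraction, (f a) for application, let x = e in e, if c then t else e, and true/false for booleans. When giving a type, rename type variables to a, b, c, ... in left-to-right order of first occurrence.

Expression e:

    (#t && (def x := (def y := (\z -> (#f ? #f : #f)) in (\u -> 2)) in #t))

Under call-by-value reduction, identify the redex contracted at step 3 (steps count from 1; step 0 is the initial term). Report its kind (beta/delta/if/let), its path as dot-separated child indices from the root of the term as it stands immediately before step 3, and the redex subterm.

Answer: delta at root : (true && true)

Working:
step 0: (true && (let x = (let y = (\z.(if false then false else false)) in (\u.2)) in true))
step 1: [let@1.0] (true && (let x = (\u.2) in true))
step 2: [let@1] (true && true)
step 3: [delta@root] true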